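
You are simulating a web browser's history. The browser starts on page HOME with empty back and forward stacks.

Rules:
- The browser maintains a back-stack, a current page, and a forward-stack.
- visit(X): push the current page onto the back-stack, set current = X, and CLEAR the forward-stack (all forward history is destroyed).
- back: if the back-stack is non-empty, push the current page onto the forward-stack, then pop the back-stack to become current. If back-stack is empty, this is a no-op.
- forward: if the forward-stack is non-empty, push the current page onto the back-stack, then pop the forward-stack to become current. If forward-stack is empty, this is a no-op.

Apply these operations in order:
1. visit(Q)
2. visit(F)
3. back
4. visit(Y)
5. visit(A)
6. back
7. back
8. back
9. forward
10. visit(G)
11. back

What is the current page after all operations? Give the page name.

After 1 (visit(Q)): cur=Q back=1 fwd=0
After 2 (visit(F)): cur=F back=2 fwd=0
After 3 (back): cur=Q back=1 fwd=1
After 4 (visit(Y)): cur=Y back=2 fwd=0
After 5 (visit(A)): cur=A back=3 fwd=0
After 6 (back): cur=Y back=2 fwd=1
After 7 (back): cur=Q back=1 fwd=2
After 8 (back): cur=HOME back=0 fwd=3
After 9 (forward): cur=Q back=1 fwd=2
After 10 (visit(G)): cur=G back=2 fwd=0
After 11 (back): cur=Q back=1 fwd=1

Answer: Q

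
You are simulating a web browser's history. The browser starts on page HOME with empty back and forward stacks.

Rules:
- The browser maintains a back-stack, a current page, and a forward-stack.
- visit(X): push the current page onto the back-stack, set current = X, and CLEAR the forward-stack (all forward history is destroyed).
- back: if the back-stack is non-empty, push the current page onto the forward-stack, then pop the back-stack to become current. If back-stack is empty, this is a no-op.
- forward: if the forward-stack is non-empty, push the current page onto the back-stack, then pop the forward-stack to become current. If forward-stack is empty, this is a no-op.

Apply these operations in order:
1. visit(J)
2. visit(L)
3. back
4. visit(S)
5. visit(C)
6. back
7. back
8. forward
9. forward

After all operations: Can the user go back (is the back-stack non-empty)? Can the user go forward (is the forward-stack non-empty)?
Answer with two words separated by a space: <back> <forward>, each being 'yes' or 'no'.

Answer: yes no

Derivation:
After 1 (visit(J)): cur=J back=1 fwd=0
After 2 (visit(L)): cur=L back=2 fwd=0
After 3 (back): cur=J back=1 fwd=1
After 4 (visit(S)): cur=S back=2 fwd=0
After 5 (visit(C)): cur=C back=3 fwd=0
After 6 (back): cur=S back=2 fwd=1
After 7 (back): cur=J back=1 fwd=2
After 8 (forward): cur=S back=2 fwd=1
After 9 (forward): cur=C back=3 fwd=0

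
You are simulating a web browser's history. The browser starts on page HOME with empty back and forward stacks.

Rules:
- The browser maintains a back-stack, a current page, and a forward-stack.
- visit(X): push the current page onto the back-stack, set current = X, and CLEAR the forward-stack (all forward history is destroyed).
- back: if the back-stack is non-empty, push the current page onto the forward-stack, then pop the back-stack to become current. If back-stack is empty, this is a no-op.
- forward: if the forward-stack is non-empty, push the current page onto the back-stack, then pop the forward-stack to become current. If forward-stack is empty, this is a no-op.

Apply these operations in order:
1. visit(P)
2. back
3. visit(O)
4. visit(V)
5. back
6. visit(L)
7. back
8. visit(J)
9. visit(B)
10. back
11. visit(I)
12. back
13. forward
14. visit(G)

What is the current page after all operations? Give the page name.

After 1 (visit(P)): cur=P back=1 fwd=0
After 2 (back): cur=HOME back=0 fwd=1
After 3 (visit(O)): cur=O back=1 fwd=0
After 4 (visit(V)): cur=V back=2 fwd=0
After 5 (back): cur=O back=1 fwd=1
After 6 (visit(L)): cur=L back=2 fwd=0
After 7 (back): cur=O back=1 fwd=1
After 8 (visit(J)): cur=J back=2 fwd=0
After 9 (visit(B)): cur=B back=3 fwd=0
After 10 (back): cur=J back=2 fwd=1
After 11 (visit(I)): cur=I back=3 fwd=0
After 12 (back): cur=J back=2 fwd=1
After 13 (forward): cur=I back=3 fwd=0
After 14 (visit(G)): cur=G back=4 fwd=0

Answer: G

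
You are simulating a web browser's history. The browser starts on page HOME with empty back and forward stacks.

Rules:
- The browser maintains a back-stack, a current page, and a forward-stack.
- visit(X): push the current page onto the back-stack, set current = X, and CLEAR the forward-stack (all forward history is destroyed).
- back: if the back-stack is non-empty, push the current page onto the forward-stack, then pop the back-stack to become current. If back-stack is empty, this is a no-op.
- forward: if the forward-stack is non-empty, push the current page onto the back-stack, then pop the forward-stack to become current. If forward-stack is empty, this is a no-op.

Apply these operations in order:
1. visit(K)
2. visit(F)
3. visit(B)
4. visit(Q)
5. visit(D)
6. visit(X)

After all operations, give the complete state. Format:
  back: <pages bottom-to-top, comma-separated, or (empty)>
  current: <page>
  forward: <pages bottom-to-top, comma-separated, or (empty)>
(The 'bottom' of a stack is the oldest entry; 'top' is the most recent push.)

Answer: back: HOME,K,F,B,Q,D
current: X
forward: (empty)

Derivation:
After 1 (visit(K)): cur=K back=1 fwd=0
After 2 (visit(F)): cur=F back=2 fwd=0
After 3 (visit(B)): cur=B back=3 fwd=0
After 4 (visit(Q)): cur=Q back=4 fwd=0
After 5 (visit(D)): cur=D back=5 fwd=0
After 6 (visit(X)): cur=X back=6 fwd=0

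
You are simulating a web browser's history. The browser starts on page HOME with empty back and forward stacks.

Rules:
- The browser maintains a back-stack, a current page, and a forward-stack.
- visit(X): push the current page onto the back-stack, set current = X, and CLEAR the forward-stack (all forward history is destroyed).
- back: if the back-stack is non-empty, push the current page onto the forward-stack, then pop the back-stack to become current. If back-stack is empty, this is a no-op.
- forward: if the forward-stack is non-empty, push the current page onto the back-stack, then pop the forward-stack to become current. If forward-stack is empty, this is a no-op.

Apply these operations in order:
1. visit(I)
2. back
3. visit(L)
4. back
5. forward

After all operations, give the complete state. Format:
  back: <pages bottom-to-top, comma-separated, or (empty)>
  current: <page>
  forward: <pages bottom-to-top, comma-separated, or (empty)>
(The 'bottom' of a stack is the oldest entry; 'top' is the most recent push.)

After 1 (visit(I)): cur=I back=1 fwd=0
After 2 (back): cur=HOME back=0 fwd=1
After 3 (visit(L)): cur=L back=1 fwd=0
After 4 (back): cur=HOME back=0 fwd=1
After 5 (forward): cur=L back=1 fwd=0

Answer: back: HOME
current: L
forward: (empty)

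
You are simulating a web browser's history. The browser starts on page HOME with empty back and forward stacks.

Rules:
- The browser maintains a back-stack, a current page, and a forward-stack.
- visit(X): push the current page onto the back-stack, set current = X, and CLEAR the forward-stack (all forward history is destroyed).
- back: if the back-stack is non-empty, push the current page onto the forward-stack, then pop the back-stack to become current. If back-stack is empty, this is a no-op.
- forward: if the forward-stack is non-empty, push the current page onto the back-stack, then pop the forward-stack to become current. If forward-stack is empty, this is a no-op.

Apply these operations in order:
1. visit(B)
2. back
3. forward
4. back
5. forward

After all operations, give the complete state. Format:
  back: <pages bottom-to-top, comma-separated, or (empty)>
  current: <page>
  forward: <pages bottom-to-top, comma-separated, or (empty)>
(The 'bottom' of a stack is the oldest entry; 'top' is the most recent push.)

After 1 (visit(B)): cur=B back=1 fwd=0
After 2 (back): cur=HOME back=0 fwd=1
After 3 (forward): cur=B back=1 fwd=0
After 4 (back): cur=HOME back=0 fwd=1
After 5 (forward): cur=B back=1 fwd=0

Answer: back: HOME
current: B
forward: (empty)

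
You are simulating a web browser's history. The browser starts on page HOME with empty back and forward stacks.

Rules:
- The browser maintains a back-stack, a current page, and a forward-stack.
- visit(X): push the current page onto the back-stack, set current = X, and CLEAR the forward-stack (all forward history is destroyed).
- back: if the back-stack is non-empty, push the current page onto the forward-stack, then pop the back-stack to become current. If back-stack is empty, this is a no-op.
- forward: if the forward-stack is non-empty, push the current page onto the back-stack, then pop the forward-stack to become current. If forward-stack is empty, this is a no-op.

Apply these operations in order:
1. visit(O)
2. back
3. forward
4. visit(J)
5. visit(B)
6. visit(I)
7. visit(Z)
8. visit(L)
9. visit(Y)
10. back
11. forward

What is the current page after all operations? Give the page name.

Answer: Y

Derivation:
After 1 (visit(O)): cur=O back=1 fwd=0
After 2 (back): cur=HOME back=0 fwd=1
After 3 (forward): cur=O back=1 fwd=0
After 4 (visit(J)): cur=J back=2 fwd=0
After 5 (visit(B)): cur=B back=3 fwd=0
After 6 (visit(I)): cur=I back=4 fwd=0
After 7 (visit(Z)): cur=Z back=5 fwd=0
After 8 (visit(L)): cur=L back=6 fwd=0
After 9 (visit(Y)): cur=Y back=7 fwd=0
After 10 (back): cur=L back=6 fwd=1
After 11 (forward): cur=Y back=7 fwd=0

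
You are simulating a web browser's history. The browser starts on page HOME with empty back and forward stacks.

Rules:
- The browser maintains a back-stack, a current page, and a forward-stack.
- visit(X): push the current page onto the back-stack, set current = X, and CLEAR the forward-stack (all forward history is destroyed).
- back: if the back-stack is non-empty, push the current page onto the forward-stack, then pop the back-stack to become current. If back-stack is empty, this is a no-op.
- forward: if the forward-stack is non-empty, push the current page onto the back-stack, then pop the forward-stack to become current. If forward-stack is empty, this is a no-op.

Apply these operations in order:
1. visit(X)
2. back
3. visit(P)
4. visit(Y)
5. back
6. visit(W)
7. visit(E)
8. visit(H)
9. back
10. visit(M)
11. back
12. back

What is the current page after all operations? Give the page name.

After 1 (visit(X)): cur=X back=1 fwd=0
After 2 (back): cur=HOME back=0 fwd=1
After 3 (visit(P)): cur=P back=1 fwd=0
After 4 (visit(Y)): cur=Y back=2 fwd=0
After 5 (back): cur=P back=1 fwd=1
After 6 (visit(W)): cur=W back=2 fwd=0
After 7 (visit(E)): cur=E back=3 fwd=0
After 8 (visit(H)): cur=H back=4 fwd=0
After 9 (back): cur=E back=3 fwd=1
After 10 (visit(M)): cur=M back=4 fwd=0
After 11 (back): cur=E back=3 fwd=1
After 12 (back): cur=W back=2 fwd=2

Answer: W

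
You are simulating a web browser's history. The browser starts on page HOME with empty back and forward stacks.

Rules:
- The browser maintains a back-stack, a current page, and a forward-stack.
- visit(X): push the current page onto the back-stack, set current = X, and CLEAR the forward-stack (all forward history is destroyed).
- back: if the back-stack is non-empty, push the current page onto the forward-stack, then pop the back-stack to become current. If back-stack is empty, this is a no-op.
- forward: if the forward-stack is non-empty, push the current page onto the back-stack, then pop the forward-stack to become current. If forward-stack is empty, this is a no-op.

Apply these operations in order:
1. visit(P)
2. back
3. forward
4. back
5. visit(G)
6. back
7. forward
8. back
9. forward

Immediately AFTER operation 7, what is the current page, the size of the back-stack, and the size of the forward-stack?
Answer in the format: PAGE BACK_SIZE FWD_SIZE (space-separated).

After 1 (visit(P)): cur=P back=1 fwd=0
After 2 (back): cur=HOME back=0 fwd=1
After 3 (forward): cur=P back=1 fwd=0
After 4 (back): cur=HOME back=0 fwd=1
After 5 (visit(G)): cur=G back=1 fwd=0
After 6 (back): cur=HOME back=0 fwd=1
After 7 (forward): cur=G back=1 fwd=0

G 1 0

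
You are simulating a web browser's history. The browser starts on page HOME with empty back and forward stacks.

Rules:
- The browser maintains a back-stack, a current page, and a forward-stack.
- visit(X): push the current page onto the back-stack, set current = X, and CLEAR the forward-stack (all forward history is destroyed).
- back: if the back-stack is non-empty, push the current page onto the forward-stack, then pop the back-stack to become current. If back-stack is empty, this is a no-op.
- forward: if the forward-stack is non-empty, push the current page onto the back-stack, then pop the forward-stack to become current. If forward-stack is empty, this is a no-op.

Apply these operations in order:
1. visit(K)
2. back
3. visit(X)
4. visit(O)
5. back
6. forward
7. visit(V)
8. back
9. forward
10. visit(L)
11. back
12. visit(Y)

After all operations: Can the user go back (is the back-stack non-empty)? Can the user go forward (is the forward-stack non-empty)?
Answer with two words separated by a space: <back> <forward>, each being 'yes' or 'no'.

After 1 (visit(K)): cur=K back=1 fwd=0
After 2 (back): cur=HOME back=0 fwd=1
After 3 (visit(X)): cur=X back=1 fwd=0
After 4 (visit(O)): cur=O back=2 fwd=0
After 5 (back): cur=X back=1 fwd=1
After 6 (forward): cur=O back=2 fwd=0
After 7 (visit(V)): cur=V back=3 fwd=0
After 8 (back): cur=O back=2 fwd=1
After 9 (forward): cur=V back=3 fwd=0
After 10 (visit(L)): cur=L back=4 fwd=0
After 11 (back): cur=V back=3 fwd=1
After 12 (visit(Y)): cur=Y back=4 fwd=0

Answer: yes no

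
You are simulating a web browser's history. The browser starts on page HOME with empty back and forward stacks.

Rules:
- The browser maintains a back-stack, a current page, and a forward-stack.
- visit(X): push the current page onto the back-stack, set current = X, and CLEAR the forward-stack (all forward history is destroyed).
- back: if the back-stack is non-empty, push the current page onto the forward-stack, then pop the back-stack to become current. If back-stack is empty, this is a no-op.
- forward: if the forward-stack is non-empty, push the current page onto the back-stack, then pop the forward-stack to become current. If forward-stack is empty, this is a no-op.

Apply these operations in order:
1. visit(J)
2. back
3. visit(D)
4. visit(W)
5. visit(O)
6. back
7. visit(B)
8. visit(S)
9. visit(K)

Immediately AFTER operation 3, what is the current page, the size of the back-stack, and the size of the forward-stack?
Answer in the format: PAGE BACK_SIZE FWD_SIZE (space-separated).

After 1 (visit(J)): cur=J back=1 fwd=0
After 2 (back): cur=HOME back=0 fwd=1
After 3 (visit(D)): cur=D back=1 fwd=0

D 1 0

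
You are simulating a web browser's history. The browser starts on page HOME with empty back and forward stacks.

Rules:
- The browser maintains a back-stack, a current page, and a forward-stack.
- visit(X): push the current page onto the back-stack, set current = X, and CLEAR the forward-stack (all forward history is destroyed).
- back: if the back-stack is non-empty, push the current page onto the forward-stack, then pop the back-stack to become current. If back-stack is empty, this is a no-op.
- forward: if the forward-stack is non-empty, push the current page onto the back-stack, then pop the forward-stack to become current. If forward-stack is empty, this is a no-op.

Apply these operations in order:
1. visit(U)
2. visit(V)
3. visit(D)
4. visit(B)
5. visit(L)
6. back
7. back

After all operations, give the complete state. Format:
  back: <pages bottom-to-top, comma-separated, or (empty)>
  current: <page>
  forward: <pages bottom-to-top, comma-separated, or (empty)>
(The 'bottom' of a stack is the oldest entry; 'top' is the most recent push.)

Answer: back: HOME,U,V
current: D
forward: L,B

Derivation:
After 1 (visit(U)): cur=U back=1 fwd=0
After 2 (visit(V)): cur=V back=2 fwd=0
After 3 (visit(D)): cur=D back=3 fwd=0
After 4 (visit(B)): cur=B back=4 fwd=0
After 5 (visit(L)): cur=L back=5 fwd=0
After 6 (back): cur=B back=4 fwd=1
After 7 (back): cur=D back=3 fwd=2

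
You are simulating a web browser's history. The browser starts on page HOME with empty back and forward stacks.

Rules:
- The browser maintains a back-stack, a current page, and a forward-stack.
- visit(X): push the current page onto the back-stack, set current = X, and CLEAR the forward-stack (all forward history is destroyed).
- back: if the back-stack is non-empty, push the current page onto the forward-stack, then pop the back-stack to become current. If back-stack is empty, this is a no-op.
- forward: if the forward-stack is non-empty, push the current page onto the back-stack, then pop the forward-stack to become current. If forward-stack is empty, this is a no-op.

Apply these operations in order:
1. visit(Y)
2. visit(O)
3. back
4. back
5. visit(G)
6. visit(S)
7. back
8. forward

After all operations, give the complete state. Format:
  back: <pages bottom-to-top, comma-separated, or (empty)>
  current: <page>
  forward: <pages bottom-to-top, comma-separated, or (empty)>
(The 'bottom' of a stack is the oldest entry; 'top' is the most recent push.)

After 1 (visit(Y)): cur=Y back=1 fwd=0
After 2 (visit(O)): cur=O back=2 fwd=0
After 3 (back): cur=Y back=1 fwd=1
After 4 (back): cur=HOME back=0 fwd=2
After 5 (visit(G)): cur=G back=1 fwd=0
After 6 (visit(S)): cur=S back=2 fwd=0
After 7 (back): cur=G back=1 fwd=1
After 8 (forward): cur=S back=2 fwd=0

Answer: back: HOME,G
current: S
forward: (empty)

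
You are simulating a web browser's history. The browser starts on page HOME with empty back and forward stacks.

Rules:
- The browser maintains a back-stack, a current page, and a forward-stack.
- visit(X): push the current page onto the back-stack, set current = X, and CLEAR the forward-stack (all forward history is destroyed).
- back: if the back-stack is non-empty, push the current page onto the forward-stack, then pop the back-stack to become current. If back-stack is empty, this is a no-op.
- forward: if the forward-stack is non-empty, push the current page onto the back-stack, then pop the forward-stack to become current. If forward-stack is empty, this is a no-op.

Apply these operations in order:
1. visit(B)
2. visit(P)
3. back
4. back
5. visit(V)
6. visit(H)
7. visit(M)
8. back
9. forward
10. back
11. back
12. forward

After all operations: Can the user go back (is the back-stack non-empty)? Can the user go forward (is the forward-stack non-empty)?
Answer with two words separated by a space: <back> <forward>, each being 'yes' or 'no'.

Answer: yes yes

Derivation:
After 1 (visit(B)): cur=B back=1 fwd=0
After 2 (visit(P)): cur=P back=2 fwd=0
After 3 (back): cur=B back=1 fwd=1
After 4 (back): cur=HOME back=0 fwd=2
After 5 (visit(V)): cur=V back=1 fwd=0
After 6 (visit(H)): cur=H back=2 fwd=0
After 7 (visit(M)): cur=M back=3 fwd=0
After 8 (back): cur=H back=2 fwd=1
After 9 (forward): cur=M back=3 fwd=0
After 10 (back): cur=H back=2 fwd=1
After 11 (back): cur=V back=1 fwd=2
After 12 (forward): cur=H back=2 fwd=1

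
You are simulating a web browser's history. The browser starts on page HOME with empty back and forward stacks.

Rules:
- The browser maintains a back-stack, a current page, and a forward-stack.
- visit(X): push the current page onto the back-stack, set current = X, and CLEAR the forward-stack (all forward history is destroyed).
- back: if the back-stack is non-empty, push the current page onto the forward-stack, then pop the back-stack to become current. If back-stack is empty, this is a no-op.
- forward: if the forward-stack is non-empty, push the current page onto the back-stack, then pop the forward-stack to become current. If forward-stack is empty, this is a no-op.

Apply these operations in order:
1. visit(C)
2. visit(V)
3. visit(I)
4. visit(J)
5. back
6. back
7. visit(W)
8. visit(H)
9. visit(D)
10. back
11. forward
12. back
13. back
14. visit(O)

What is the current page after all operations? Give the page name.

After 1 (visit(C)): cur=C back=1 fwd=0
After 2 (visit(V)): cur=V back=2 fwd=0
After 3 (visit(I)): cur=I back=3 fwd=0
After 4 (visit(J)): cur=J back=4 fwd=0
After 5 (back): cur=I back=3 fwd=1
After 6 (back): cur=V back=2 fwd=2
After 7 (visit(W)): cur=W back=3 fwd=0
After 8 (visit(H)): cur=H back=4 fwd=0
After 9 (visit(D)): cur=D back=5 fwd=0
After 10 (back): cur=H back=4 fwd=1
After 11 (forward): cur=D back=5 fwd=0
After 12 (back): cur=H back=4 fwd=1
After 13 (back): cur=W back=3 fwd=2
After 14 (visit(O)): cur=O back=4 fwd=0

Answer: O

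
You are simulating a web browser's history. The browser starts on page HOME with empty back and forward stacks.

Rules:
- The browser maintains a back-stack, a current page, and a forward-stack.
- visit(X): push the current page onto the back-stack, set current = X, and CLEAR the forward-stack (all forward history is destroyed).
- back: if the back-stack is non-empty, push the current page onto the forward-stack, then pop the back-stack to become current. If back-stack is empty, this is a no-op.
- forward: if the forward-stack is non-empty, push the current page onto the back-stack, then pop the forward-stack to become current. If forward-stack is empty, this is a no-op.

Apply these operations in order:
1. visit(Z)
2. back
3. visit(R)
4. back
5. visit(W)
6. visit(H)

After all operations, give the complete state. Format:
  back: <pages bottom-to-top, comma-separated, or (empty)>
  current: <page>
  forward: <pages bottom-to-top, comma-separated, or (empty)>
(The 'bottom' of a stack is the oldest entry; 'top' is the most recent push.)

Answer: back: HOME,W
current: H
forward: (empty)

Derivation:
After 1 (visit(Z)): cur=Z back=1 fwd=0
After 2 (back): cur=HOME back=0 fwd=1
After 3 (visit(R)): cur=R back=1 fwd=0
After 4 (back): cur=HOME back=0 fwd=1
After 5 (visit(W)): cur=W back=1 fwd=0
After 6 (visit(H)): cur=H back=2 fwd=0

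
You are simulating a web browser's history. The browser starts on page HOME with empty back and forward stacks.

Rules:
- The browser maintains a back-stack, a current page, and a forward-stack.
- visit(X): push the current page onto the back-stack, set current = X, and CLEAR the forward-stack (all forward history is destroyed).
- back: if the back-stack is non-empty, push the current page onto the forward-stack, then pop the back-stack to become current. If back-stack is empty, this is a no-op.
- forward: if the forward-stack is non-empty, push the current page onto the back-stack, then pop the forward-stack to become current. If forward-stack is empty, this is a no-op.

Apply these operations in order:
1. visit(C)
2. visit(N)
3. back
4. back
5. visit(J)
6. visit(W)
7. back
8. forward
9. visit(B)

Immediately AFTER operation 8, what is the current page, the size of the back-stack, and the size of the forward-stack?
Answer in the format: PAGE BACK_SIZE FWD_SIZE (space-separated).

After 1 (visit(C)): cur=C back=1 fwd=0
After 2 (visit(N)): cur=N back=2 fwd=0
After 3 (back): cur=C back=1 fwd=1
After 4 (back): cur=HOME back=0 fwd=2
After 5 (visit(J)): cur=J back=1 fwd=0
After 6 (visit(W)): cur=W back=2 fwd=0
After 7 (back): cur=J back=1 fwd=1
After 8 (forward): cur=W back=2 fwd=0

W 2 0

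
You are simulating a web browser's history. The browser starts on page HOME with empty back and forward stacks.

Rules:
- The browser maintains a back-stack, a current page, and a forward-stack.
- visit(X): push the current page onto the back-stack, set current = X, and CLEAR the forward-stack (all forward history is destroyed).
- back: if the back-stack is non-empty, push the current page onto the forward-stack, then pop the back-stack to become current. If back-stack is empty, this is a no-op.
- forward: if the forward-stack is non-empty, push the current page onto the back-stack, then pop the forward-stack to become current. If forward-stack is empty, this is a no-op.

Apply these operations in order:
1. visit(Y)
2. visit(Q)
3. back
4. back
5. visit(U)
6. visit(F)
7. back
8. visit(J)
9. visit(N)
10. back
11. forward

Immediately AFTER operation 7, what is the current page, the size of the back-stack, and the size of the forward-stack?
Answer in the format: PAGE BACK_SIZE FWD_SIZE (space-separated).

After 1 (visit(Y)): cur=Y back=1 fwd=0
After 2 (visit(Q)): cur=Q back=2 fwd=0
After 3 (back): cur=Y back=1 fwd=1
After 4 (back): cur=HOME back=0 fwd=2
After 5 (visit(U)): cur=U back=1 fwd=0
After 6 (visit(F)): cur=F back=2 fwd=0
After 7 (back): cur=U back=1 fwd=1

U 1 1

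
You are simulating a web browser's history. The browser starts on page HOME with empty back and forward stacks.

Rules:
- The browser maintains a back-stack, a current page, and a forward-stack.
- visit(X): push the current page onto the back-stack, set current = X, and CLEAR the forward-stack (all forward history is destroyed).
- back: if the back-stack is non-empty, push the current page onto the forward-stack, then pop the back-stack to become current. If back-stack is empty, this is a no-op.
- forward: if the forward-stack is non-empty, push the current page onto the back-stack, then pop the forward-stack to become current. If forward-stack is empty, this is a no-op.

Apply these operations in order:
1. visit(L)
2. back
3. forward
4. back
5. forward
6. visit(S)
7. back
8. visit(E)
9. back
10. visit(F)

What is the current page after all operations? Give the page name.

Answer: F

Derivation:
After 1 (visit(L)): cur=L back=1 fwd=0
After 2 (back): cur=HOME back=0 fwd=1
After 3 (forward): cur=L back=1 fwd=0
After 4 (back): cur=HOME back=0 fwd=1
After 5 (forward): cur=L back=1 fwd=0
After 6 (visit(S)): cur=S back=2 fwd=0
After 7 (back): cur=L back=1 fwd=1
After 8 (visit(E)): cur=E back=2 fwd=0
After 9 (back): cur=L back=1 fwd=1
After 10 (visit(F)): cur=F back=2 fwd=0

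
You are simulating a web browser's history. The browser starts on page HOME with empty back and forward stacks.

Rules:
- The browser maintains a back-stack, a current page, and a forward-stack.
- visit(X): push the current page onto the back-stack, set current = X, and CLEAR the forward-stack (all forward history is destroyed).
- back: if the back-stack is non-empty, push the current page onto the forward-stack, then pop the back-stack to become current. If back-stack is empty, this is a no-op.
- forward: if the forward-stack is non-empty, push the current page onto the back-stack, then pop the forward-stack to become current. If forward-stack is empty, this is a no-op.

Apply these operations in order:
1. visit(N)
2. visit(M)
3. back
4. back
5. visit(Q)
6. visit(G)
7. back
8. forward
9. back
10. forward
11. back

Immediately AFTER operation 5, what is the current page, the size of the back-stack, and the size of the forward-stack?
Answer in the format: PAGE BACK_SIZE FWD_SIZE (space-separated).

After 1 (visit(N)): cur=N back=1 fwd=0
After 2 (visit(M)): cur=M back=2 fwd=0
After 3 (back): cur=N back=1 fwd=1
After 4 (back): cur=HOME back=0 fwd=2
After 5 (visit(Q)): cur=Q back=1 fwd=0

Q 1 0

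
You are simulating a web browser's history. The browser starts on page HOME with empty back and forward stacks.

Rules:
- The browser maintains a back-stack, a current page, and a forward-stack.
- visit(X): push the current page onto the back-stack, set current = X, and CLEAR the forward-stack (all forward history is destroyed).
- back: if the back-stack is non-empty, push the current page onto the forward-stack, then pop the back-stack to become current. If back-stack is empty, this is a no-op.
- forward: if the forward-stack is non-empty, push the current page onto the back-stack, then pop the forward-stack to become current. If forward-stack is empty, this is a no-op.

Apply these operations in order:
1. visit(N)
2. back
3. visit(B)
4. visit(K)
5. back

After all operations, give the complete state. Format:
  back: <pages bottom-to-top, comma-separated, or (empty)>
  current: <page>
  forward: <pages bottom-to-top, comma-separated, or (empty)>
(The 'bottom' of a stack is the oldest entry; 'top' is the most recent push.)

Answer: back: HOME
current: B
forward: K

Derivation:
After 1 (visit(N)): cur=N back=1 fwd=0
After 2 (back): cur=HOME back=0 fwd=1
After 3 (visit(B)): cur=B back=1 fwd=0
After 4 (visit(K)): cur=K back=2 fwd=0
After 5 (back): cur=B back=1 fwd=1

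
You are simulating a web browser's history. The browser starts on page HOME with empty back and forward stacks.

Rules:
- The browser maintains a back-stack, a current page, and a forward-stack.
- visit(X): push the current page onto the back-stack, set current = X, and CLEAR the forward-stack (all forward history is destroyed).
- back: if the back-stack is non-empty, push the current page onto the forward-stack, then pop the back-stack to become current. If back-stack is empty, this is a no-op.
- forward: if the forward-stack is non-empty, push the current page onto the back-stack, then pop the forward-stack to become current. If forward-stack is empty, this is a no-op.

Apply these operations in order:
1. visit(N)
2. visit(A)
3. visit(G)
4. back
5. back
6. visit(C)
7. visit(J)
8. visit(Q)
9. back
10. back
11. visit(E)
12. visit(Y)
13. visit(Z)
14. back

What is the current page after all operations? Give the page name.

After 1 (visit(N)): cur=N back=1 fwd=0
After 2 (visit(A)): cur=A back=2 fwd=0
After 3 (visit(G)): cur=G back=3 fwd=0
After 4 (back): cur=A back=2 fwd=1
After 5 (back): cur=N back=1 fwd=2
After 6 (visit(C)): cur=C back=2 fwd=0
After 7 (visit(J)): cur=J back=3 fwd=0
After 8 (visit(Q)): cur=Q back=4 fwd=0
After 9 (back): cur=J back=3 fwd=1
After 10 (back): cur=C back=2 fwd=2
After 11 (visit(E)): cur=E back=3 fwd=0
After 12 (visit(Y)): cur=Y back=4 fwd=0
After 13 (visit(Z)): cur=Z back=5 fwd=0
After 14 (back): cur=Y back=4 fwd=1

Answer: Y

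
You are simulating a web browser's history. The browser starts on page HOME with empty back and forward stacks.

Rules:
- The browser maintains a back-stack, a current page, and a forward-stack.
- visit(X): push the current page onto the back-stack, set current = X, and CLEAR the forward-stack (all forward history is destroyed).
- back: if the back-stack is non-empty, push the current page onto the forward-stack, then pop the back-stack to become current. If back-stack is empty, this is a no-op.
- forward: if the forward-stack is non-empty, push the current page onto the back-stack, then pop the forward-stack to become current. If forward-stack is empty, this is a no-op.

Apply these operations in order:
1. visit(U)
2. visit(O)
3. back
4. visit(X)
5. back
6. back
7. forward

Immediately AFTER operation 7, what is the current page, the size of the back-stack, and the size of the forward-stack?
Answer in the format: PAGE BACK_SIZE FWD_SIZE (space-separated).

After 1 (visit(U)): cur=U back=1 fwd=0
After 2 (visit(O)): cur=O back=2 fwd=0
After 3 (back): cur=U back=1 fwd=1
After 4 (visit(X)): cur=X back=2 fwd=0
After 5 (back): cur=U back=1 fwd=1
After 6 (back): cur=HOME back=0 fwd=2
After 7 (forward): cur=U back=1 fwd=1

U 1 1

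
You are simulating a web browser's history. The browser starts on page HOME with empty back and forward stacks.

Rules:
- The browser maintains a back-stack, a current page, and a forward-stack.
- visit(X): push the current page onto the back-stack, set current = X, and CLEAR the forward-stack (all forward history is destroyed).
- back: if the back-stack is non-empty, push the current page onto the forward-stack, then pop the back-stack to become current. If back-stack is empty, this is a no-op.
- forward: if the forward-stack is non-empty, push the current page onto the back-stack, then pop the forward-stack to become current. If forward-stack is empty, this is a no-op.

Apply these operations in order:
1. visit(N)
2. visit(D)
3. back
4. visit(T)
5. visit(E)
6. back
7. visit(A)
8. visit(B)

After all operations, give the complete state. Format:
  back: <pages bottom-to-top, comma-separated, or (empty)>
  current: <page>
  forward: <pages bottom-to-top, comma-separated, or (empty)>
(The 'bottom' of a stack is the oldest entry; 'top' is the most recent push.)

Answer: back: HOME,N,T,A
current: B
forward: (empty)

Derivation:
After 1 (visit(N)): cur=N back=1 fwd=0
After 2 (visit(D)): cur=D back=2 fwd=0
After 3 (back): cur=N back=1 fwd=1
After 4 (visit(T)): cur=T back=2 fwd=0
After 5 (visit(E)): cur=E back=3 fwd=0
After 6 (back): cur=T back=2 fwd=1
After 7 (visit(A)): cur=A back=3 fwd=0
After 8 (visit(B)): cur=B back=4 fwd=0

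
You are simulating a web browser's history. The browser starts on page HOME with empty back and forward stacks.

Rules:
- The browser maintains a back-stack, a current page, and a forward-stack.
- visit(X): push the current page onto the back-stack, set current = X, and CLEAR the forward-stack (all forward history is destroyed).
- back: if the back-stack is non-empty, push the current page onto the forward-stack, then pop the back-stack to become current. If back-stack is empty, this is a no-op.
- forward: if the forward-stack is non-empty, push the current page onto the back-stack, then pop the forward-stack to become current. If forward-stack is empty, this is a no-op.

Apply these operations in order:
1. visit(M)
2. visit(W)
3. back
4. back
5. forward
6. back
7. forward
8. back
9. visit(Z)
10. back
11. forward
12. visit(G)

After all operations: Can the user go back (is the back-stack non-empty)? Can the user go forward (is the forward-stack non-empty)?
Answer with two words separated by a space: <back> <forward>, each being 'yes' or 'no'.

After 1 (visit(M)): cur=M back=1 fwd=0
After 2 (visit(W)): cur=W back=2 fwd=0
After 3 (back): cur=M back=1 fwd=1
After 4 (back): cur=HOME back=0 fwd=2
After 5 (forward): cur=M back=1 fwd=1
After 6 (back): cur=HOME back=0 fwd=2
After 7 (forward): cur=M back=1 fwd=1
After 8 (back): cur=HOME back=0 fwd=2
After 9 (visit(Z)): cur=Z back=1 fwd=0
After 10 (back): cur=HOME back=0 fwd=1
After 11 (forward): cur=Z back=1 fwd=0
After 12 (visit(G)): cur=G back=2 fwd=0

Answer: yes no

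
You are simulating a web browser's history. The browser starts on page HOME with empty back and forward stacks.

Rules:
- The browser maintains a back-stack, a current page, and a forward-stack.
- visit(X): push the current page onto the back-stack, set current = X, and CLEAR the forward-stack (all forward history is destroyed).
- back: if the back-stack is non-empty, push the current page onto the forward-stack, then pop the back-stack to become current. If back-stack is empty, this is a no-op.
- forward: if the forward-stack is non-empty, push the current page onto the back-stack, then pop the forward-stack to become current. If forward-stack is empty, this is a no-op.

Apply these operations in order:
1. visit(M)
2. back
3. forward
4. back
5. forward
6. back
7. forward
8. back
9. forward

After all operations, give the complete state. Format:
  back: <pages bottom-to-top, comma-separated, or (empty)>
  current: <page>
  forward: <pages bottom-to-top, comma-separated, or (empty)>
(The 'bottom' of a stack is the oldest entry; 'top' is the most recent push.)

Answer: back: HOME
current: M
forward: (empty)

Derivation:
After 1 (visit(M)): cur=M back=1 fwd=0
After 2 (back): cur=HOME back=0 fwd=1
After 3 (forward): cur=M back=1 fwd=0
After 4 (back): cur=HOME back=0 fwd=1
After 5 (forward): cur=M back=1 fwd=0
After 6 (back): cur=HOME back=0 fwd=1
After 7 (forward): cur=M back=1 fwd=0
After 8 (back): cur=HOME back=0 fwd=1
After 9 (forward): cur=M back=1 fwd=0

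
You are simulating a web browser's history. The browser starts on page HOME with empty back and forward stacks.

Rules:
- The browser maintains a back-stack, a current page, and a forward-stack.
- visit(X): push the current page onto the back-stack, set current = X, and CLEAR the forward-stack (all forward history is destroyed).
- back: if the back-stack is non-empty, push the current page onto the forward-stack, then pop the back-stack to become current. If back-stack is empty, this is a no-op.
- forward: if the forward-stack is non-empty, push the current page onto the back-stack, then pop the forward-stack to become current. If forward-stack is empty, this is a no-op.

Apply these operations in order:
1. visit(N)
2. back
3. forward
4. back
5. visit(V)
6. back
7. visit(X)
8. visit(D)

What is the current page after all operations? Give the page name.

After 1 (visit(N)): cur=N back=1 fwd=0
After 2 (back): cur=HOME back=0 fwd=1
After 3 (forward): cur=N back=1 fwd=0
After 4 (back): cur=HOME back=0 fwd=1
After 5 (visit(V)): cur=V back=1 fwd=0
After 6 (back): cur=HOME back=0 fwd=1
After 7 (visit(X)): cur=X back=1 fwd=0
After 8 (visit(D)): cur=D back=2 fwd=0

Answer: D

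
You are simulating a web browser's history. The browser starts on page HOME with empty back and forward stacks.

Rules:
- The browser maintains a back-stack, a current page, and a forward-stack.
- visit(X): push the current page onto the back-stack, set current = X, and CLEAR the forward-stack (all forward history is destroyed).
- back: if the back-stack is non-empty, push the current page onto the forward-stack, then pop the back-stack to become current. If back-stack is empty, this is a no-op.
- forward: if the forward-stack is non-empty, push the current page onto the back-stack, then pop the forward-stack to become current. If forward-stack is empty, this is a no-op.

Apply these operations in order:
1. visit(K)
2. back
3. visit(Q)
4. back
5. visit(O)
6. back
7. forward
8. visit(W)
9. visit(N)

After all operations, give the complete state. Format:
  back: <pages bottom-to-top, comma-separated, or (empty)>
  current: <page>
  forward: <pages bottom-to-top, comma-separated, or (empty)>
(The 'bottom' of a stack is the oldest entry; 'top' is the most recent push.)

After 1 (visit(K)): cur=K back=1 fwd=0
After 2 (back): cur=HOME back=0 fwd=1
After 3 (visit(Q)): cur=Q back=1 fwd=0
After 4 (back): cur=HOME back=0 fwd=1
After 5 (visit(O)): cur=O back=1 fwd=0
After 6 (back): cur=HOME back=0 fwd=1
After 7 (forward): cur=O back=1 fwd=0
After 8 (visit(W)): cur=W back=2 fwd=0
After 9 (visit(N)): cur=N back=3 fwd=0

Answer: back: HOME,O,W
current: N
forward: (empty)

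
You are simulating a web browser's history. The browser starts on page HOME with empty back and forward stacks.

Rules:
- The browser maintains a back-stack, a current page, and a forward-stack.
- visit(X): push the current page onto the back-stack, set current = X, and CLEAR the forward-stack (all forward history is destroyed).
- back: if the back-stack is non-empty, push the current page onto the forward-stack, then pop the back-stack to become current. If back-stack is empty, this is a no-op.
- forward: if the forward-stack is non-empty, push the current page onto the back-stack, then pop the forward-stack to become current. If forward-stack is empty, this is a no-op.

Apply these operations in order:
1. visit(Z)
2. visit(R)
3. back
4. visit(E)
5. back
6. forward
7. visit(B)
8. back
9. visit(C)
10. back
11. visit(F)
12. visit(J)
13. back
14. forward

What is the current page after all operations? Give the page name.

Answer: J

Derivation:
After 1 (visit(Z)): cur=Z back=1 fwd=0
After 2 (visit(R)): cur=R back=2 fwd=0
After 3 (back): cur=Z back=1 fwd=1
After 4 (visit(E)): cur=E back=2 fwd=0
After 5 (back): cur=Z back=1 fwd=1
After 6 (forward): cur=E back=2 fwd=0
After 7 (visit(B)): cur=B back=3 fwd=0
After 8 (back): cur=E back=2 fwd=1
After 9 (visit(C)): cur=C back=3 fwd=0
After 10 (back): cur=E back=2 fwd=1
After 11 (visit(F)): cur=F back=3 fwd=0
After 12 (visit(J)): cur=J back=4 fwd=0
After 13 (back): cur=F back=3 fwd=1
After 14 (forward): cur=J back=4 fwd=0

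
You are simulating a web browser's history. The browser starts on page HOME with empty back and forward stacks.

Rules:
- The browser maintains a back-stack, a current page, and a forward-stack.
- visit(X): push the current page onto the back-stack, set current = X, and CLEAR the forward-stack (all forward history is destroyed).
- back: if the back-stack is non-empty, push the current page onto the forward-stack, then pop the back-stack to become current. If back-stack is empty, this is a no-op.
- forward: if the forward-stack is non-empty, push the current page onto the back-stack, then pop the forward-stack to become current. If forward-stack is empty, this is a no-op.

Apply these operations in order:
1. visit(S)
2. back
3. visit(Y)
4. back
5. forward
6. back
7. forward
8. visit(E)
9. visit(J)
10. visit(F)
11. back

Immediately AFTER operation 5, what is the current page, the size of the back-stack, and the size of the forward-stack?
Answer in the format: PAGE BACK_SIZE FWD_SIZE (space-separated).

After 1 (visit(S)): cur=S back=1 fwd=0
After 2 (back): cur=HOME back=0 fwd=1
After 3 (visit(Y)): cur=Y back=1 fwd=0
After 4 (back): cur=HOME back=0 fwd=1
After 5 (forward): cur=Y back=1 fwd=0

Y 1 0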